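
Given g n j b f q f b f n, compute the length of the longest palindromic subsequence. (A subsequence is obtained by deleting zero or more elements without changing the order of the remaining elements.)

One longest palindromic subsequence is nbfqfbn (positions 2,4,5,6,7,8,10); it reads the same forward and backward, and the interval DP gives dp[1][10] = 7.

7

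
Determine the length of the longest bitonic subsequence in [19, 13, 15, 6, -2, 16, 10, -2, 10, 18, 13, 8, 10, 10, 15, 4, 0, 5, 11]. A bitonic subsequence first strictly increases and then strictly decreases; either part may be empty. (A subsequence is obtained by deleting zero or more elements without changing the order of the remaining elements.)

One longest bitonic subsequence is 13, 15, 16, 18, 13, 10, 4, 0 (positions 2,3,6,10,11,14,16,17): it rises to 18 then falls. Length 8 is optimal.

8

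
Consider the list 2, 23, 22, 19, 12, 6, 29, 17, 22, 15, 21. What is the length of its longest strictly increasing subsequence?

4

One longest increasing subsequence is 2, 12, 17, 22 (positions 1,5,8,9), of length 4; no longer one exists.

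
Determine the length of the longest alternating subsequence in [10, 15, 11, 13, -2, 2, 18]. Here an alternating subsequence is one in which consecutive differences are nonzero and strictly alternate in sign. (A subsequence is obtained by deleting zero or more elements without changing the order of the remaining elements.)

Track the best alternating length ending on an up-step vs a down-step at each position: up/down = 1/1, 2/1, 2/3, 4/3, 1/5, 6/5, 6/1.
The maximum over both is 6; one such subsequence is 10, 15, 11, 13, -2, 2.

6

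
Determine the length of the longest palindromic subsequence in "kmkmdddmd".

5

One longest palindromic subsequence is mdddm (positions 4,5,6,7,8); it reads the same forward and backward, and the interval DP gives dp[1][9] = 5.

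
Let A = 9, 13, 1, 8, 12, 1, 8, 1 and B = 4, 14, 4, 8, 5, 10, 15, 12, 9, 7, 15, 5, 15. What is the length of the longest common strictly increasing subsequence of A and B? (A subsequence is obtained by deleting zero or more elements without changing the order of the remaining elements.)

2

A longest common strictly increasing subsequence is 8, 12 (length 2); it appears in order in both A and B, and no longer such subsequence exists.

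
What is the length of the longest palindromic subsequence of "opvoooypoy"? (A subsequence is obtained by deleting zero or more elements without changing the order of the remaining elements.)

7

One longest palindromic subsequence is opooopo (positions 1,2,4,5,6,8,9); it reads the same forward and backward, and the interval DP gives dp[1][10] = 7.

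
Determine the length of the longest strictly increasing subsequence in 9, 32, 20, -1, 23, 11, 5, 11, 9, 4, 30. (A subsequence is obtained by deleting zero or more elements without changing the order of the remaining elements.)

Let dp[i] be the longest increasing subsequence ending at position i. Then dp = [1, 2, 2, 1, 3, 2, 2, 3, 3, 2, 4].
The maximum is 4; one witness is 9, 20, 23, 30 at positions 1,3,5,11.

4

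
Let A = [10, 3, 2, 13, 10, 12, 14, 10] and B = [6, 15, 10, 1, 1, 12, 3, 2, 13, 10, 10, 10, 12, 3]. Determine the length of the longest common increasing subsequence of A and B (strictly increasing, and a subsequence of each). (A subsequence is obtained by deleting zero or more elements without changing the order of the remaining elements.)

3

For each value that appears in both, track the longest common increasing run ending there.
The best achievable length is 3; one witness is 3, 10, 12 (A-positions 2,5,6, B-positions 7,10,13).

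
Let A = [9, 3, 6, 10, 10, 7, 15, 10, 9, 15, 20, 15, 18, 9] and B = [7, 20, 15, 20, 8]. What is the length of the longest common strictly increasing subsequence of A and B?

A longest common strictly increasing subsequence is 7, 15, 20 (length 3); it appears in order in both A and B, and no longer such subsequence exists.

3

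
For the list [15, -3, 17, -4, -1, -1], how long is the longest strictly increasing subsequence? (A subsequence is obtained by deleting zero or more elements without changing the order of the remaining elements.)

2

Let dp[i] be the longest increasing subsequence ending at position i. Then dp = [1, 1, 2, 1, 2, 2].
The maximum is 2; one witness is 15, 17 at positions 1,3.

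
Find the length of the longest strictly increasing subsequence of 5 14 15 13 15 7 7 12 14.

4

Let dp[i] be the longest increasing subsequence ending at position i. Then dp = [1, 2, 3, 2, 3, 2, 2, 3, 4].
The maximum is 4; one witness is 5, 7, 12, 14 at positions 1,6,8,9.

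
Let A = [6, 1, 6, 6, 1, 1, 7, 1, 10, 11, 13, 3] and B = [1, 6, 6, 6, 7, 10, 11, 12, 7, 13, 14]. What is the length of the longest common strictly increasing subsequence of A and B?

A longest common strictly increasing subsequence is 1, 6, 7, 10, 11, 13 (length 6); it appears in order in both A and B, and no longer such subsequence exists.

6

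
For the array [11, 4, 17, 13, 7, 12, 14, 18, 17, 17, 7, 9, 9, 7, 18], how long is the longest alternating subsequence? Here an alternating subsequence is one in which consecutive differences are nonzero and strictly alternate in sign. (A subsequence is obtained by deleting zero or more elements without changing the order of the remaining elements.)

A longest alternating subsequence is 11, 4, 17, 7, 12, 7, 9, 7, 18 (positions 1,2,3,5,6,11,12,14,15); its 8 consecutive differences strictly alternate in sign, and length 9 is optimal.

9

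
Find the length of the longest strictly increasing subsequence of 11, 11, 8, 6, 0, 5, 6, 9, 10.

5

Scanning left to right, the best length ending at each element is: 11→1, 11→1, 8→1, 6→1, 0→1, 5→2, 6→3, 9→4, 10→5.
So the longest increasing subsequence has length 5, e.g. 0, 5, 6, 9, 10.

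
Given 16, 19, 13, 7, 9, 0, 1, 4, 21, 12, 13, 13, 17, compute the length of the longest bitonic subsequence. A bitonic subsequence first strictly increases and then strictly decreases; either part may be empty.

6

One longest bitonic subsequence is 0, 1, 4, 12, 13, 17 (positions 6,7,8,10,11,13): it rises to 17 then falls. Length 6 is optimal.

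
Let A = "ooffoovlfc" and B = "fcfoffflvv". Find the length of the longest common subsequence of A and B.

Backtracking the LCS table gives one alignment: o (A1,B4) → f (A3,B6) → f (A4,B7) → v (A7,B10).
So the longest common subsequence has length 4.

4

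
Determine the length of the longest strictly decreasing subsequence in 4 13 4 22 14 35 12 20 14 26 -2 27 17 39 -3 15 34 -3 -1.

5

Scanning left to right, the best length ending at each element is: 4→1, 13→1, 4→2, 22→1, 14→2, 35→1, 12→3, 20→2, 14→3, 26→2, -2→4, 27→2, 17→3, 39→1, -3→5, 15→4, 34→2, -3→5, -1→5.
So the longest decreasing subsequence has length 5, e.g. 22, 14, 12, -2, -3.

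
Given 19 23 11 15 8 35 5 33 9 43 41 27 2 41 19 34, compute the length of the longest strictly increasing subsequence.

4

Let dp[i] be the longest increasing subsequence ending at position i. Then dp = [1, 2, 1, 2, 1, 3, 1, 3, 2, 4, 4, 3, 1, 4, 3, 4].
The maximum is 4; one witness is 19, 23, 35, 43 at positions 1,2,6,10.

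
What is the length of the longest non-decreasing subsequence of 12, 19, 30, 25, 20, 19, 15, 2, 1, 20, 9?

4

Scanning left to right, the best length ending at each element is: 12→1, 19→2, 30→3, 25→3, 20→3, 19→3, 15→2, 2→1, 1→1, 20→4, 9→2.
So the longest non-decreasing subsequence has length 4, e.g. 12, 19, 20, 20.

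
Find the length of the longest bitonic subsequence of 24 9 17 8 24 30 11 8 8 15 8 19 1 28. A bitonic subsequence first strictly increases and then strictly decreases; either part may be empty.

7

Let inc[i] be the LIS ending at i and dec[i] the longest strictly decreasing subsequence starting at i. inc = [1, 1, 2, 1, 3, 4, 2, 1, 1, 3, 1, 4, 1, 5], dec = [5, 3, 4, 2, 4, 4, 3, 2, 2, 3, 2, 2, 1, 1].
max_i inc[i]+dec[i]−1 = 7, with one witness 9, 17, 24, 30, 15, 8, 1.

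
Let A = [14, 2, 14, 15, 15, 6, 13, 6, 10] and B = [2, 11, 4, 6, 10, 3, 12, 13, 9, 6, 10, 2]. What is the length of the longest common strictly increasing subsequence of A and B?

For each value that appears in both, track the longest common increasing run ending there.
The best achievable length is 3; one witness is 2, 6, 10 (A-positions 2,6,9, B-positions 1,4,5).

3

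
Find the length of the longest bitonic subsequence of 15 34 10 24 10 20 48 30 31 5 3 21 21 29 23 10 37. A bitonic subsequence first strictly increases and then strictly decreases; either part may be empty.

7

Let inc[i] be the LIS ending at i and dec[i] the longest strictly decreasing subsequence starting at i. inc = [1, 2, 1, 2, 1, 2, 3, 3, 4, 1, 1, 3, 3, 4, 4, 2, 5], dec = [4, 5, 3, 4, 3, 3, 5, 4, 4, 2, 1, 2, 2, 3, 2, 1, 1].
max_i inc[i]+dec[i]−1 = 7, with one witness 15, 34, 48, 31, 29, 23, 10.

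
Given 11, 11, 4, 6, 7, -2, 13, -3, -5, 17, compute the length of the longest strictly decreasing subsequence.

5

Let dp[i] be the longest decreasing subsequence ending at position i. Then dp = [1, 1, 2, 2, 2, 3, 1, 4, 5, 1].
The maximum is 5; one witness is 11, 4, -2, -3, -5 at positions 1,3,6,8,9.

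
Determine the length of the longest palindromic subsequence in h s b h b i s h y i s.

7

One longest palindromic subsequence is hsbhbsh (positions 1,2,3,4,5,7,8); it reads the same forward and backward, and the interval DP gives dp[1][11] = 7.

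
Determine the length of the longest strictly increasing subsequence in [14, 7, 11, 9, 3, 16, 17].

Let dp[i] be the longest increasing subsequence ending at position i. Then dp = [1, 1, 2, 2, 1, 3, 4].
The maximum is 4; one witness is 7, 11, 16, 17 at positions 2,3,6,7.

4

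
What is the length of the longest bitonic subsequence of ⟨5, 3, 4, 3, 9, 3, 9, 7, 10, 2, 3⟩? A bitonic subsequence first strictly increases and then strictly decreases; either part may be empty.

One longest bitonic subsequence is 3, 4, 9, 7, 3 (positions 2,3,5,8,11): it rises to 9 then falls. Length 5 is optimal.

5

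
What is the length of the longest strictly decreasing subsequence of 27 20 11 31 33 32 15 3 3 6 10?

4

One longest decreasing subsequence is 27, 20, 11, 3 (positions 1,2,3,8), of length 4; no longer one exists.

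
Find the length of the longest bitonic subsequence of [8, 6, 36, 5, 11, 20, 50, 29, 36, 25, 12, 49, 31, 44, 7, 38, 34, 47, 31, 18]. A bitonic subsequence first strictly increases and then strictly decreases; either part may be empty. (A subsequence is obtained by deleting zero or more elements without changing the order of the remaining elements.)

Let inc[i] be the LIS ending at i and dec[i] the longest strictly decreasing subsequence starting at i. inc = [1, 1, 2, 1, 2, 3, 4, 4, 5, 4, 3, 6, 5, 6, 2, 6, 6, 7, 5, 4], dec = [3, 2, 5, 1, 2, 3, 7, 4, 4, 3, 2, 6, 2, 5, 1, 4, 3, 3, 2, 1].
max_i inc[i]+dec[i]−1 = 11, with one witness 8, 11, 20, 29, 36, 49, 44, 38, 34, 31, 18.

11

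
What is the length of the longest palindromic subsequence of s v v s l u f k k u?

Using dp[i][j] = 2 + dp[i+1][j−1] if the ends match, else max(dp[i+1][j], dp[i][j−1]):
dp[1][10] = 4. A witness is ukku at positions 6,8,9,10.

4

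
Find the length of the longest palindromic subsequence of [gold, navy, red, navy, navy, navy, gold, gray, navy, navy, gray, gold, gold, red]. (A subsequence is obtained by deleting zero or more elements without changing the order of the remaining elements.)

One longest palindromic subsequence is red gold gray navy navy gray gold red (positions 3,7,8,9,10,11,13,14); it reads the same forward and backward, and the interval DP gives dp[1][14] = 8.

8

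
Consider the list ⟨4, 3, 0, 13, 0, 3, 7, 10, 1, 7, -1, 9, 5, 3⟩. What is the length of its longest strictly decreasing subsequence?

Scanning left to right, the best length ending at each element is: 4→1, 3→2, 0→3, 13→1, 0→3, 3→2, 7→2, 10→2, 1→3, 7→3, -1→4, 9→3, 5→4, 3→5.
So the longest decreasing subsequence has length 5, e.g. 13, 10, 7, 5, 3.

5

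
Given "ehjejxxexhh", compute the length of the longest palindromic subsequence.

One longest palindromic subsequence is hexxeh (positions 2,4,6,7,8,11); it reads the same forward and backward, and the interval DP gives dp[1][11] = 6.

6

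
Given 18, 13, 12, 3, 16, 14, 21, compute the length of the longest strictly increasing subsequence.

Let dp[i] be the longest increasing subsequence ending at position i. Then dp = [1, 1, 1, 1, 2, 2, 3].
The maximum is 3; one witness is 13, 16, 21 at positions 2,5,7.

3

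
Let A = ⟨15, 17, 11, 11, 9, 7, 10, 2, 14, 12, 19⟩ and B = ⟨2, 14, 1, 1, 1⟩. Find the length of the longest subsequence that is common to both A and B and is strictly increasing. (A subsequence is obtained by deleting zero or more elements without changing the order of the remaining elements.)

2

A longest common strictly increasing subsequence is 2, 14 (length 2); it appears in order in both A and B, and no longer such subsequence exists.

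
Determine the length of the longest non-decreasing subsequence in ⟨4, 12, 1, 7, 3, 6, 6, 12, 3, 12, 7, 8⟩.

Scanning left to right, the best length ending at each element is: 4→1, 12→2, 1→1, 7→2, 3→2, 6→3, 6→4, 12→5, 3→3, 12→6, 7→5, 8→6.
So the longest non-decreasing subsequence has length 6, e.g. 1, 3, 6, 6, 12, 12.

6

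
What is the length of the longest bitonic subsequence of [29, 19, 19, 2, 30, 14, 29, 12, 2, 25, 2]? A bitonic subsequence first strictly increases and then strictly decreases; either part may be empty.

5

One longest bitonic subsequence is 29, 19, 14, 12, 2 (positions 1,3,6,8,11): it rises to 29 then falls. Length 5 is optimal.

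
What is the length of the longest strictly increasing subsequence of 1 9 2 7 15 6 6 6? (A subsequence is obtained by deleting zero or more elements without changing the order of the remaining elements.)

4

Scanning left to right, the best length ending at each element is: 1→1, 9→2, 2→2, 7→3, 15→4, 6→3, 6→3, 6→3.
So the longest increasing subsequence has length 4, e.g. 1, 2, 7, 15.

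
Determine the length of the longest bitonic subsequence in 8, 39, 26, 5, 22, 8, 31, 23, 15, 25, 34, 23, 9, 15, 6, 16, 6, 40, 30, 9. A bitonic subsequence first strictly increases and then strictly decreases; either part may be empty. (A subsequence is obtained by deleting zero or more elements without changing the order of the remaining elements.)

Let inc[i] be the LIS ending at i and dec[i] the longest strictly decreasing subsequence starting at i. inc = [1, 2, 2, 1, 2, 2, 3, 3, 3, 4, 5, 4, 3, 4, 2, 5, 2, 6, 6, 3], dec = [2, 6, 5, 1, 4, 2, 5, 4, 3, 4, 4, 3, 2, 2, 1, 2, 1, 3, 2, 1].
max_i inc[i]+dec[i]−1 = 8, with one witness 8, 22, 23, 25, 34, 23, 16, 9.

8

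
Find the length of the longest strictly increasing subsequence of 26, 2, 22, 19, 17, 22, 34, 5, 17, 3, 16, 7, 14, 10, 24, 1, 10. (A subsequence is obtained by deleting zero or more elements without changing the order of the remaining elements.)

One longest increasing subsequence is 2, 5, 7, 14, 24 (positions 2,8,12,13,15), of length 5; no longer one exists.

5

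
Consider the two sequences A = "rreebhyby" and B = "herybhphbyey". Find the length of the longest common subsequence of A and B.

A longest common subsequence is rbhyy (length 5); the LCS DP confirms no longer common subsequence exists.

5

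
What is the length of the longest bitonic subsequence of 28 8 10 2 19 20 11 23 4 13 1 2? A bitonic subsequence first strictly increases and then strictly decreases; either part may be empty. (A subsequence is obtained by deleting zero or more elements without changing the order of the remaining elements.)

One longest bitonic subsequence is 8, 10, 19, 20, 11, 4, 2 (positions 2,3,5,6,7,9,12): it rises to 20 then falls. Length 7 is optimal.

7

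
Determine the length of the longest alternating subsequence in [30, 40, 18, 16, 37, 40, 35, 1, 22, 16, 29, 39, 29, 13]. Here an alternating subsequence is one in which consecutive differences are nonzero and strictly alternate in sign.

Track the best alternating length ending on an up-step vs a down-step at each position: up/down = 1/1, 2/1, 1/3, 1/3, 4/3, 4/1, 4/5, 1/5, 6/5, 6/7, 8/5, 8/5, 8/9, 6/9.
The maximum over both is 9; one such subsequence is 30, 40, 18, 37, 1, 22, 16, 39, 29.

9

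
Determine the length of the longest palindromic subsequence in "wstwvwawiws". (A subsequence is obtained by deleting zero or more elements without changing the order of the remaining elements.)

7

One longest palindromic subsequence is swwawws (positions 2,4,6,7,8,10,11); it reads the same forward and backward, and the interval DP gives dp[1][11] = 7.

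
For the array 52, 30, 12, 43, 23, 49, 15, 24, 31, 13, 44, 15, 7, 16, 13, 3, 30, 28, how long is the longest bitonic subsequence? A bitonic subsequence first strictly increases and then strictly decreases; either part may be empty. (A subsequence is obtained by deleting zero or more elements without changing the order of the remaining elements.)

8

Let inc[i] be the LIS ending at i and dec[i] the longest strictly decreasing subsequence starting at i. inc = [1, 1, 1, 2, 2, 3, 2, 3, 4, 2, 5, 3, 1, 4, 2, 1, 5, 5], dec = [7, 6, 3, 6, 5, 5, 4, 4, 4, 3, 4, 3, 2, 3, 2, 1, 2, 1].
max_i inc[i]+dec[i]−1 = 8, with one witness 12, 23, 24, 31, 44, 16, 13, 3.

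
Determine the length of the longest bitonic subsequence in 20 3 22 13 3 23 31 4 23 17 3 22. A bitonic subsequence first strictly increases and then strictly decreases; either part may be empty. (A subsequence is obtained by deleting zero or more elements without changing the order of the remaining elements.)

One longest bitonic subsequence is 20, 22, 23, 31, 23, 17, 3 (positions 1,3,6,7,9,10,11): it rises to 31 then falls. Length 7 is optimal.

7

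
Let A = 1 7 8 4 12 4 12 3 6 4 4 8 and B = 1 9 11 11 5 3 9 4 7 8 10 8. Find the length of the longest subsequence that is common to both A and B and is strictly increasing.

4

A longest common strictly increasing subsequence is 1, 3, 4, 8 (length 4); it appears in order in both A and B, and no longer such subsequence exists.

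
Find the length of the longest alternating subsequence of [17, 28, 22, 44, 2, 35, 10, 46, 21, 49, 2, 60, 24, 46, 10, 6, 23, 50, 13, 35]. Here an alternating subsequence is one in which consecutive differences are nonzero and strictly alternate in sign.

A longest alternating subsequence is 17, 28, 22, 44, 2, 35, 10, 46, 21, 49, 2, 60, 24, 46, 10, 23, 13, 35 (positions 1,2,3,4,5,6,7,8,9,10,11,12,13,14,15,17,19,20); its 17 consecutive differences strictly alternate in sign, and length 18 is optimal.

18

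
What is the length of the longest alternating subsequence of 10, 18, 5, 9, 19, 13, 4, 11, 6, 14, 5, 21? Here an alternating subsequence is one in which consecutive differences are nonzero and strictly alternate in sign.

10

Track the best alternating length ending on an up-step vs a down-step at each position: up/down = 1/1, 2/1, 1/3, 4/3, 4/1, 4/5, 1/5, 6/5, 6/7, 8/5, 6/9, 10/1.
The maximum over both is 10; one such subsequence is 10, 18, 5, 9, 4, 11, 6, 14, 5, 21.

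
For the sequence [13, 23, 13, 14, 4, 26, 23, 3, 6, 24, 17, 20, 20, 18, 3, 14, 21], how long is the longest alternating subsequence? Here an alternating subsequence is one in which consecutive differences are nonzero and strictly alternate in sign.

12

A longest alternating subsequence is 13, 23, 13, 14, 4, 26, 23, 24, 17, 20, 3, 14 (positions 1,2,3,4,5,6,7,10,11,12,15,16); its 11 consecutive differences strictly alternate in sign, and length 12 is optimal.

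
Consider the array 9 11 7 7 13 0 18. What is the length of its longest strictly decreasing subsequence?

3

Let dp[i] be the longest decreasing subsequence ending at position i. Then dp = [1, 1, 2, 2, 1, 3, 1].
The maximum is 3; one witness is 9, 7, 0 at positions 1,3,6.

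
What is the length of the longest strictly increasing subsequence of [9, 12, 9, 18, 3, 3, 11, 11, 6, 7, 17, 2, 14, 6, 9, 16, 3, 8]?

5

Let dp[i] be the longest increasing subsequence ending at position i. Then dp = [1, 2, 1, 3, 1, 1, 2, 2, 2, 3, 4, 1, 4, 2, 4, 5, 2, 4].
The maximum is 5; one witness is 3, 6, 7, 14, 16 at positions 5,9,10,13,16.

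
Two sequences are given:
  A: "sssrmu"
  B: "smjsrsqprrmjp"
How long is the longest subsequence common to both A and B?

5

Backtracking the LCS table gives one alignment: s (A1,B1) → s (A2,B4) → s (A3,B6) → r (A4,B10) → m (A5,B11).
So the longest common subsequence has length 5.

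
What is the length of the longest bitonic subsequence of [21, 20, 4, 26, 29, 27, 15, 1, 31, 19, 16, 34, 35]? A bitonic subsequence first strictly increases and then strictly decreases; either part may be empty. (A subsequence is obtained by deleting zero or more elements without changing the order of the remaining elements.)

6

Let inc[i] be the LIS ending at i and dec[i] the longest strictly decreasing subsequence starting at i. inc = [1, 1, 1, 2, 3, 3, 2, 1, 4, 3, 3, 5, 6], dec = [4, 3, 2, 3, 4, 3, 2, 1, 3, 2, 1, 1, 1].
max_i inc[i]+dec[i]−1 = 6, with one witness 21, 26, 29, 27, 19, 16.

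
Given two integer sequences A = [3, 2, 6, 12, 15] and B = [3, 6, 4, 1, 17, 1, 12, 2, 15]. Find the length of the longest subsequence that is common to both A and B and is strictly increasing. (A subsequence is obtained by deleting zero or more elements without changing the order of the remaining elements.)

4

For each value that appears in both, track the longest common increasing run ending there.
The best achievable length is 4; one witness is 3, 6, 12, 15 (A-positions 1,3,4,5, B-positions 1,2,7,9).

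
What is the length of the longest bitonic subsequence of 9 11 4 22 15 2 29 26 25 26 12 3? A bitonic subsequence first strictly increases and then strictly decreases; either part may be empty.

8

One longest bitonic subsequence is 9, 11, 22, 29, 26, 25, 12, 3 (positions 1,2,4,7,8,9,11,12): it rises to 29 then falls. Length 8 is optimal.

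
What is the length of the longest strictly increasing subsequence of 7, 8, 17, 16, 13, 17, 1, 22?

5

Scanning left to right, the best length ending at each element is: 7→1, 8→2, 17→3, 16→3, 13→3, 17→4, 1→1, 22→5.
So the longest increasing subsequence has length 5, e.g. 7, 8, 16, 17, 22.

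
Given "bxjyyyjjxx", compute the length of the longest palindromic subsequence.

One longest palindromic subsequence is xjyyyjx (positions 2,3,4,5,6,8,10); it reads the same forward and backward, and the interval DP gives dp[1][10] = 7.

7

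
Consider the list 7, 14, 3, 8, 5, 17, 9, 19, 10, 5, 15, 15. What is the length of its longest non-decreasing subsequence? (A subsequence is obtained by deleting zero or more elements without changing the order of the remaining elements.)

Scanning left to right, the best length ending at each element is: 7→1, 14→2, 3→1, 8→2, 5→2, 17→3, 9→3, 19→4, 10→4, 5→3, 15→5, 15→6.
So the longest non-decreasing subsequence has length 6, e.g. 7, 8, 9, 10, 15, 15.

6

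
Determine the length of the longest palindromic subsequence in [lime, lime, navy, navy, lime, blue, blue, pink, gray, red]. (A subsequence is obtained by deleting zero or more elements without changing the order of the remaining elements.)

Using dp[i][j] = 2 + dp[i+1][j−1] if the ends match, else max(dp[i+1][j], dp[i][j−1]):
dp[1][10] = 4. A witness is lime navy navy lime at positions 2,3,4,5.

4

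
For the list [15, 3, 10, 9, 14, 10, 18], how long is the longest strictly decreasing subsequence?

3

Let dp[i] be the longest decreasing subsequence ending at position i. Then dp = [1, 2, 2, 3, 2, 3, 1].
The maximum is 3; one witness is 15, 10, 9 at positions 1,3,4.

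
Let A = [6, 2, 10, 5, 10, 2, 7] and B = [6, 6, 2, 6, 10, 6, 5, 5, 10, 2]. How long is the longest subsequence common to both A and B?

6

A longest common subsequence is 6, 2, 10, 5, 10, 2 (length 6); the LCS DP confirms no longer common subsequence exists.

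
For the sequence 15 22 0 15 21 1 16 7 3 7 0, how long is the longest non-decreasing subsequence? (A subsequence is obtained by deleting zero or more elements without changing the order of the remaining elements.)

Scanning left to right, the best length ending at each element is: 15→1, 22→2, 0→1, 15→2, 21→3, 1→2, 16→3, 7→3, 3→3, 7→4, 0→2.
So the longest non-decreasing subsequence has length 4, e.g. 0, 1, 7, 7.

4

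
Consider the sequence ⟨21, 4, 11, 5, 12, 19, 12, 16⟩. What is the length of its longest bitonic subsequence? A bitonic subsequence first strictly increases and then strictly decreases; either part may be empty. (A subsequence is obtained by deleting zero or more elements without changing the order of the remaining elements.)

5

One longest bitonic subsequence is 4, 11, 12, 19, 16 (positions 2,3,5,6,8): it rises to 19 then falls. Length 5 is optimal.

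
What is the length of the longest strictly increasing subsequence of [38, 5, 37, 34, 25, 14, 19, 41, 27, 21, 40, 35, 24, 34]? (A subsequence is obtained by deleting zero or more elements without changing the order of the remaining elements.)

6

Let dp[i] be the longest increasing subsequence ending at position i. Then dp = [1, 1, 2, 2, 2, 2, 3, 4, 4, 4, 5, 5, 5, 6].
The maximum is 6; one witness is 5, 14, 19, 21, 24, 34 at positions 2,6,7,10,13,14.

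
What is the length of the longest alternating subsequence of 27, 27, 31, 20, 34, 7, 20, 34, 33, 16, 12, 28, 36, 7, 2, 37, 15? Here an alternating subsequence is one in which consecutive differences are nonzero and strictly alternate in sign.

11

Track the best alternating length ending on an up-step vs a down-step at each position: up/down = 1/1, 1/1, 2/1, 1/3, 4/1, 1/5, 6/5, 6/1, 6/7, 6/7, 6/7, 8/7, 8/1, 1/9, 1/9, 10/1, 10/11.
The maximum over both is 11; one such subsequence is 27, 31, 20, 34, 7, 20, 16, 28, 7, 37, 15.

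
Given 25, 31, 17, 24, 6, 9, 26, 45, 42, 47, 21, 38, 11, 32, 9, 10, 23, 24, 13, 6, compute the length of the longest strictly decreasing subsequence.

7

Scanning left to right, the best length ending at each element is: 25→1, 31→1, 17→2, 24→2, 6→3, 9→3, 26→2, 45→1, 42→2, 47→1, 21→3, 38→3, 11→4, 32→4, 9→5, 10→5, 23→5, 24→5, 13→6, 6→7.
So the longest decreasing subsequence has length 7, e.g. 45, 42, 38, 32, 23, 13, 6.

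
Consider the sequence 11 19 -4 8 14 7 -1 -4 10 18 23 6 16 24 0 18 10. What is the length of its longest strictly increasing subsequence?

6

Let dp[i] be the longest increasing subsequence ending at position i. Then dp = [1, 2, 1, 2, 3, 2, 2, 1, 3, 4, 5, 3, 4, 6, 3, 5, 4].
The maximum is 6; one witness is -4, 8, 14, 18, 23, 24 at positions 3,4,5,10,11,14.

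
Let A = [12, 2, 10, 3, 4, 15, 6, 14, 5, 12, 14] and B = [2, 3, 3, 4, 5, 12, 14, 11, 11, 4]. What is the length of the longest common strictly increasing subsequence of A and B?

A longest common strictly increasing subsequence is 2, 3, 4, 5, 12, 14 (length 6); it appears in order in both A and B, and no longer such subsequence exists.

6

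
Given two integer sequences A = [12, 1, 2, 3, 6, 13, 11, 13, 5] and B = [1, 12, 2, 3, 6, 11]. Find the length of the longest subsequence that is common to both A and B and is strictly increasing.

For each value that appears in both, track the longest common increasing run ending there.
The best achievable length is 5; one witness is 1, 2, 3, 6, 11 (A-positions 2,3,4,5,7, B-positions 1,3,4,5,6).

5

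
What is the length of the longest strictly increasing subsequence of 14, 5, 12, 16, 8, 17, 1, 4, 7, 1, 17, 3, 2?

Let dp[i] be the longest increasing subsequence ending at position i. Then dp = [1, 1, 2, 3, 2, 4, 1, 2, 3, 1, 4, 2, 2].
The maximum is 4; one witness is 5, 12, 16, 17 at positions 2,3,4,6.

4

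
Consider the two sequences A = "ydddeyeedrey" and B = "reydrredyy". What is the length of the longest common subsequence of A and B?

6

Backtracking the LCS table gives one alignment: e (A5,B2) → y (A6,B3) → d (A9,B4) → r (A10,B6) → e (A11,B7) → y (A12,B10).
So the longest common subsequence has length 6.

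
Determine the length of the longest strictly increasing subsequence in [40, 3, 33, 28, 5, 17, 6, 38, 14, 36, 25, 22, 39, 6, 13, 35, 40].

7

Scanning left to right, the best length ending at each element is: 40→1, 3→1, 33→2, 28→2, 5→2, 17→3, 6→3, 38→4, 14→4, 36→5, 25→5, 22→5, 39→6, 6→3, 13→4, 35→6, 40→7.
So the longest increasing subsequence has length 7, e.g. 3, 5, 6, 14, 36, 39, 40.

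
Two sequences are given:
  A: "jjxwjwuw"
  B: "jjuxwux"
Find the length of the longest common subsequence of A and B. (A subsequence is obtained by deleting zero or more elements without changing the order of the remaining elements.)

5

A longest common subsequence is jjxwu (length 5); the LCS DP confirms no longer common subsequence exists.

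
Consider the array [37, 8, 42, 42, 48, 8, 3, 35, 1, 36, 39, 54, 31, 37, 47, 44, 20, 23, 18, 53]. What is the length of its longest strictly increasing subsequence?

Scanning left to right, the best length ending at each element is: 37→1, 8→1, 42→2, 42→2, 48→3, 8→1, 3→1, 35→2, 1→1, 36→3, 39→4, 54→5, 31→2, 37→4, 47→5, 44→5, 20→2, 23→3, 18→2, 53→6.
So the longest increasing subsequence has length 6, e.g. 8, 35, 36, 39, 47, 53.

6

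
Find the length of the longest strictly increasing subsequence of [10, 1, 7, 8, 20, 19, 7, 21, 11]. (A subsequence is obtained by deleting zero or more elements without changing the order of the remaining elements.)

Scanning left to right, the best length ending at each element is: 10→1, 1→1, 7→2, 8→3, 20→4, 19→4, 7→2, 21→5, 11→4.
So the longest increasing subsequence has length 5, e.g. 1, 7, 8, 20, 21.

5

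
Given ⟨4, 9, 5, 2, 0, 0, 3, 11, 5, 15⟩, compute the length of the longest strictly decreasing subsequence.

Scanning left to right, the best length ending at each element is: 4→1, 9→1, 5→2, 2→3, 0→4, 0→4, 3→3, 11→1, 5→2, 15→1.
So the longest decreasing subsequence has length 4, e.g. 9, 5, 2, 0.

4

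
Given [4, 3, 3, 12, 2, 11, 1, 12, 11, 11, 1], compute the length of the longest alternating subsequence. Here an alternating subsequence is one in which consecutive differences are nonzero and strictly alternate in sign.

Track the best alternating length ending on an up-step vs a down-step at each position: up/down = 1/1, 1/2, 1/2, 3/1, 1/4, 5/4, 1/6, 7/1, 7/8, 7/8, 1/8.
The maximum over both is 8; one such subsequence is 4, 3, 12, 2, 11, 1, 12, 11.

8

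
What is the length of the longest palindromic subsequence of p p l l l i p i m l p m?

7

One longest palindromic subsequence is plipilp (positions 2,3,6,7,8,10,11); it reads the same forward and backward, and the interval DP gives dp[1][12] = 7.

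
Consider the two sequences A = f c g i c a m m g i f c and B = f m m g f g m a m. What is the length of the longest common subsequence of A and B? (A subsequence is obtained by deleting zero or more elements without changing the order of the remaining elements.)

Backtracking the LCS table gives one alignment: f (A1,B1) → m (A7,B2) → m (A8,B3) → g (A9,B4) → f (A11,B5).
So the longest common subsequence has length 5.

5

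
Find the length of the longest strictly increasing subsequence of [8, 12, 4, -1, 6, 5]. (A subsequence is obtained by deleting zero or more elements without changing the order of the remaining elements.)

2

Scanning left to right, the best length ending at each element is: 8→1, 12→2, 4→1, -1→1, 6→2, 5→2.
So the longest increasing subsequence has length 2, e.g. 8, 12.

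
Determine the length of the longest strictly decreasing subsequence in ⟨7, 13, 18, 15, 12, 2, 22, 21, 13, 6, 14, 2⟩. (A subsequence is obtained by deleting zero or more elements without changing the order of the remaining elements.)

One longest decreasing subsequence is 18, 15, 12, 6, 2 (positions 3,4,5,10,12), of length 5; no longer one exists.

5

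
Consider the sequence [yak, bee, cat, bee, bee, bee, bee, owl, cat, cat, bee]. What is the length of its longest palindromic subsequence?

8

Using dp[i][j] = 2 + dp[i+1][j−1] if the ends match, else max(dp[i+1][j], dp[i][j−1]):
dp[1][11] = 8. A witness is bee cat bee bee bee bee cat bee at positions 2,3,4,5,6,7,10,11.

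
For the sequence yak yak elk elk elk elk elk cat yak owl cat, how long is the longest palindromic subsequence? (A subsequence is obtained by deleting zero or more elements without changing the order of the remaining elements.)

7

Using dp[i][j] = 2 + dp[i+1][j−1] if the ends match, else max(dp[i+1][j], dp[i][j−1]):
dp[1][11] = 7. A witness is yak elk elk elk elk elk yak at positions 2,3,4,5,6,7,9.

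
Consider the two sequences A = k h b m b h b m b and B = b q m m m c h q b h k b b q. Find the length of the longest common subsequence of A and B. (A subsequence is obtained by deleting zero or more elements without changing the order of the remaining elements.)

6

A longest common subsequence is bmbhbb (length 6); the LCS DP confirms no longer common subsequence exists.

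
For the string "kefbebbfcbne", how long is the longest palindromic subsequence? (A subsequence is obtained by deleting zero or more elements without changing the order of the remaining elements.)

Using dp[i][j] = 2 + dp[i+1][j−1] if the ends match, else max(dp[i+1][j], dp[i][j−1]):
dp[1][12] = 7. A witness is efbbbfe at positions 2,3,4,6,7,8,12.

7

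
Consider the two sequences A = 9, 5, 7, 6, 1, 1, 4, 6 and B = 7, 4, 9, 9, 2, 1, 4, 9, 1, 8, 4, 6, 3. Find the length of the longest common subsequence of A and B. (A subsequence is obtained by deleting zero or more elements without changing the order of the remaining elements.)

A longest common subsequence is 9, 1, 1, 4, 6 (length 5); the LCS DP confirms no longer common subsequence exists.

5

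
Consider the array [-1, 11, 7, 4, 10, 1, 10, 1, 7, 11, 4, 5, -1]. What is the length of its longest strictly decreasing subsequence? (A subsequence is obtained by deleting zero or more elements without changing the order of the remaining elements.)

Let dp[i] be the longest decreasing subsequence ending at position i. Then dp = [1, 1, 2, 3, 2, 4, 2, 4, 3, 1, 4, 4, 5].
The maximum is 5; one witness is 11, 7, 4, 1, -1 at positions 2,3,4,6,13.

5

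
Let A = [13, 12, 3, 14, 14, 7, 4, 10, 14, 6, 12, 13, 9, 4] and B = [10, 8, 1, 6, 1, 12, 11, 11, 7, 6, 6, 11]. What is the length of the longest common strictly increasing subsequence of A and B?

2

A longest common strictly increasing subsequence is 10, 12 (length 2); it appears in order in both A and B, and no longer such subsequence exists.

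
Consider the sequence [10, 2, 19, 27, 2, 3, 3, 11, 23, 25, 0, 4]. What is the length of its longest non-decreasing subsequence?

7

Scanning left to right, the best length ending at each element is: 10→1, 2→1, 19→2, 27→3, 2→2, 3→3, 3→4, 11→5, 23→6, 25→7, 0→1, 4→5.
So the longest non-decreasing subsequence has length 7, e.g. 2, 2, 3, 3, 11, 23, 25.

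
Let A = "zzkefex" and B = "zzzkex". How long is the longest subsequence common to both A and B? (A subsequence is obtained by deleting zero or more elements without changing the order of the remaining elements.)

A longest common subsequence is zzkex (length 5); the LCS DP confirms no longer common subsequence exists.

5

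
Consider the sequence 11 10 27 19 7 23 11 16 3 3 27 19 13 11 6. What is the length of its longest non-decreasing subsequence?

4

Let dp[i] be the longest non-decreasing subsequence ending at position i. Then dp = [1, 1, 2, 2, 1, 3, 2, 3, 1, 2, 4, 4, 3, 3, 3].
The maximum is 4; one witness is 11, 19, 23, 27 at positions 1,4,6,11.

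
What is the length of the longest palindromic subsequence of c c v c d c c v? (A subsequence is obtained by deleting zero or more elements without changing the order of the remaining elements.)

5

Using dp[i][j] = 2 + dp[i+1][j−1] if the ends match, else max(dp[i+1][j], dp[i][j−1]):
dp[1][8] = 5. A witness is vcccv at positions 3,4,6,7,8.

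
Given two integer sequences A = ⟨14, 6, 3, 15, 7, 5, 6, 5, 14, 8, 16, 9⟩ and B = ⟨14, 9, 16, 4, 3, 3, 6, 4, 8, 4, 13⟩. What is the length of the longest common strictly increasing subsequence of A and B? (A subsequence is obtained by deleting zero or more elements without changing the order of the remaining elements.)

3

For each value that appears in both, track the longest common increasing run ending there.
The best achievable length is 3; one witness is 3, 6, 8 (A-positions 3,7,10, B-positions 5,7,9).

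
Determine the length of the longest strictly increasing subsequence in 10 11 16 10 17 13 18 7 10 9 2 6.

Scanning left to right, the best length ending at each element is: 10→1, 11→2, 16→3, 10→1, 17→4, 13→3, 18→5, 7→1, 10→2, 9→2, 2→1, 6→2.
So the longest increasing subsequence has length 5, e.g. 10, 11, 16, 17, 18.

5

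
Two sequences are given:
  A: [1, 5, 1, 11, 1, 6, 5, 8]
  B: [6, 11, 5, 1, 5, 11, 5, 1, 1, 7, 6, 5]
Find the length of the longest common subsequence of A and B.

Backtracking the LCS table gives one alignment: 1 (A1,B4) → 5 (A2,B7) → 1 (A3,B8) → 1 (A5,B9) → 6 (A6,B11) → 5 (A7,B12).
So the longest common subsequence has length 6.

6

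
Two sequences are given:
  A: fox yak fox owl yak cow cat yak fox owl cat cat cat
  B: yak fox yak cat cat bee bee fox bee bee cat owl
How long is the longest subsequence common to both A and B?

A longest common subsequence is yak, fox, yak, cat, fox, owl (length 6); the LCS DP confirms no longer common subsequence exists.

6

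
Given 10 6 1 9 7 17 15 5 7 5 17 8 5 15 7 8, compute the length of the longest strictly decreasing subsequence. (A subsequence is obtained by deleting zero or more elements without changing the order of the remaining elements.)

4

Let dp[i] be the longest decreasing subsequence ending at position i. Then dp = [1, 2, 3, 2, 3, 1, 2, 4, 3, 4, 1, 3, 4, 2, 4, 3].
The maximum is 4; one witness is 10, 9, 7, 5 at positions 1,4,5,8.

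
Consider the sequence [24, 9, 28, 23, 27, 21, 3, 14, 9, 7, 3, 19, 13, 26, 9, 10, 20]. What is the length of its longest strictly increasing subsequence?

One longest increasing subsequence is 3, 7, 9, 10, 20 (positions 7,10,15,16,17), of length 5; no longer one exists.

5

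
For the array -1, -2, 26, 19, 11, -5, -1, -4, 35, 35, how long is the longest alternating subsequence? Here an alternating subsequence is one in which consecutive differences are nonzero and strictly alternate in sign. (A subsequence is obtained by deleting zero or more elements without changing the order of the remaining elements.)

Track the best alternating length ending on an up-step vs a down-step at each position: up/down = 1/1, 1/2, 3/1, 3/4, 3/4, 1/4, 5/4, 5/6, 7/1, 7/1.
The maximum over both is 7; one such subsequence is -1, -2, 26, -5, -1, -4, 35.

7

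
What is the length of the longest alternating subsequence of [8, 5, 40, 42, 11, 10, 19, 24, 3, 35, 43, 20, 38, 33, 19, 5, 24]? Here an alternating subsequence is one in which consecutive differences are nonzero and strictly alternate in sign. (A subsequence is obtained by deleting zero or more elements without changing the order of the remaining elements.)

11

A longest alternating subsequence is 8, 5, 40, 11, 19, 3, 35, 20, 38, 19, 24 (positions 1,2,3,5,7,9,10,12,13,15,17); its 10 consecutive differences strictly alternate in sign, and length 11 is optimal.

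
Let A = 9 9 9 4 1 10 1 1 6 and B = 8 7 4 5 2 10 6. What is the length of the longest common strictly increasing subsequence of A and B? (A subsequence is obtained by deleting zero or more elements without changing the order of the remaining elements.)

2

A longest common strictly increasing subsequence is 4, 10 (length 2); it appears in order in both A and B, and no longer such subsequence exists.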